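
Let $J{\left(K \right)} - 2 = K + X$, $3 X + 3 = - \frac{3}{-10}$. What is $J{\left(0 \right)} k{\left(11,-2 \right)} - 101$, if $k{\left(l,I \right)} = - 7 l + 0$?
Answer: $- \frac{1857}{10} \approx -185.7$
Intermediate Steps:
$k{\left(l,I \right)} = - 7 l$
$X = - \frac{9}{10}$ ($X = -1 + \frac{\left(-3\right) \frac{1}{-10}}{3} = -1 + \frac{\left(-3\right) \left(- \frac{1}{10}\right)}{3} = -1 + \frac{1}{3} \cdot \frac{3}{10} = -1 + \frac{1}{10} = - \frac{9}{10} \approx -0.9$)
$J{\left(K \right)} = \frac{11}{10} + K$ ($J{\left(K \right)} = 2 + \left(K - \frac{9}{10}\right) = 2 + \left(- \frac{9}{10} + K\right) = \frac{11}{10} + K$)
$J{\left(0 \right)} k{\left(11,-2 \right)} - 101 = \left(\frac{11}{10} + 0\right) \left(\left(-7\right) 11\right) - 101 = \frac{11}{10} \left(-77\right) - 101 = - \frac{847}{10} - 101 = - \frac{1857}{10}$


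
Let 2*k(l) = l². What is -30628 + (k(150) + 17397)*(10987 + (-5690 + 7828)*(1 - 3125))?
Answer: -191021807503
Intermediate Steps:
k(l) = l²/2
-30628 + (k(150) + 17397)*(10987 + (-5690 + 7828)*(1 - 3125)) = -30628 + ((½)*150² + 17397)*(10987 + (-5690 + 7828)*(1 - 3125)) = -30628 + ((½)*22500 + 17397)*(10987 + 2138*(-3124)) = -30628 + (11250 + 17397)*(10987 - 6679112) = -30628 + 28647*(-6668125) = -30628 - 191021776875 = -191021807503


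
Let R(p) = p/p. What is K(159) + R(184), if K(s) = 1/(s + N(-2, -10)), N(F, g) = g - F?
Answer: 152/151 ≈ 1.0066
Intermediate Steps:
R(p) = 1
K(s) = 1/(-8 + s) (K(s) = 1/(s + (-10 - 1*(-2))) = 1/(s + (-10 + 2)) = 1/(s - 8) = 1/(-8 + s))
K(159) + R(184) = 1/(-8 + 159) + 1 = 1/151 + 1 = 152/151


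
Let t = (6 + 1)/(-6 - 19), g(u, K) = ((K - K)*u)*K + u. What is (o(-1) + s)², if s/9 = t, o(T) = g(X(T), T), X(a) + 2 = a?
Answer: 19044/625 ≈ 30.470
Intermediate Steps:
X(a) = -2 + a
g(u, K) = u (g(u, K) = (0*u)*K + u = 0*K + u = 0 + u = u)
o(T) = -2 + T
t = -7/25 (t = 7/(-25) = 7*(-1/25) = -7/25 ≈ -0.28000)
s = -63/25 (s = 9*(-7/25) = -63/25 ≈ -2.5200)
(o(-1) + s)² = ((-2 - 1) - 63/25)² = (-3 - 63/25)² = (-138/25)² = 19044/625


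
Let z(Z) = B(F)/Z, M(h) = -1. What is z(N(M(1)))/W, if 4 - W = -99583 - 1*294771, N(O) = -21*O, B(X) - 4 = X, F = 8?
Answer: 2/1380253 ≈ 1.4490e-6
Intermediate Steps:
B(X) = 4 + X
W = 394358 (W = 4 - (-99583 - 1*294771) = 4 - (-99583 - 294771) = 4 - 1*(-394354) = 4 + 394354 = 394358)
z(Z) = 12/Z (z(Z) = (4 + 8)/Z = 12/Z)
z(N(M(1)))/W = (12/((-21*(-1))))/394358 = (12/21)*(1/394358) = (12*(1/21))*(1/394358) = (4/7)*(1/394358) = 2/1380253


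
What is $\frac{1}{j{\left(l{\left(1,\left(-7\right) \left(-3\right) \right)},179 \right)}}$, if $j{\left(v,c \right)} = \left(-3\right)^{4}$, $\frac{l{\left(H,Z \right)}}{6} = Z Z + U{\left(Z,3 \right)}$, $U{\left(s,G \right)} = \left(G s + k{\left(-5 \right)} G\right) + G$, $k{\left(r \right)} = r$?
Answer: $\frac{1}{81} \approx 0.012346$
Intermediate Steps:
$U{\left(s,G \right)} = - 4 G + G s$ ($U{\left(s,G \right)} = \left(G s - 5 G\right) + G = \left(- 5 G + G s\right) + G = - 4 G + G s$)
$l{\left(H,Z \right)} = -72 + 6 Z^{2} + 18 Z$ ($l{\left(H,Z \right)} = 6 \left(Z Z + 3 \left(-4 + Z\right)\right) = 6 \left(Z^{2} + \left(-12 + 3 Z\right)\right) = 6 \left(-12 + Z^{2} + 3 Z\right) = -72 + 6 Z^{2} + 18 Z$)
$j{\left(v,c \right)} = 81$
$\frac{1}{j{\left(l{\left(1,\left(-7\right) \left(-3\right) \right)},179 \right)}} = \frac{1}{81}$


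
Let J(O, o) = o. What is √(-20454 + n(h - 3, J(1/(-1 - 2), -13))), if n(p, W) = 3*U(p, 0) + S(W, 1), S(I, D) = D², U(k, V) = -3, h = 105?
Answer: I*√20462 ≈ 143.05*I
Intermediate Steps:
n(p, W) = -8 (n(p, W) = 3*(-3) + 1² = -9 + 1 = -8)
√(-20454 + n(h - 3, J(1/(-1 - 2), -13))) = √(-20454 - 8) = √(-20462) = I*√20462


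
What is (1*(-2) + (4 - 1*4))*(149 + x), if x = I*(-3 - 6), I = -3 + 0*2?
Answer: -352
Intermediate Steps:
I = -3 (I = -3 + 0 = -3)
x = 27 (x = -3*(-3 - 6) = -3*(-9) = 27)
(1*(-2) + (4 - 1*4))*(149 + x) = (1*(-2) + (4 - 1*4))*(149 + 27) = (-2 + (4 - 4))*176 = (-2 + 0)*176 = -2*176 = -352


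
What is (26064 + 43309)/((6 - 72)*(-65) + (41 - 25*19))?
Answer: 69373/3856 ≈ 17.991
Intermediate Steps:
(26064 + 43309)/((6 - 72)*(-65) + (41 - 25*19)) = 69373/(-66*(-65) + (41 - 475)) = 69373/(4290 - 434) = 69373/3856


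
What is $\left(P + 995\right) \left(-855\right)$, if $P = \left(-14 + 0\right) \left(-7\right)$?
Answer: $-934515$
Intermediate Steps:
$P = 98$ ($P = \left(-14\right) \left(-7\right) = 98$)
$\left(P + 995\right) \left(-855\right) = \left(98 + 995\right) \left(-855\right) = 1093 \left(-855\right) = -934515$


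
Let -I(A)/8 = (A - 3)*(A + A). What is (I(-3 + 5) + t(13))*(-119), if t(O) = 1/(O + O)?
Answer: -99127/26 ≈ -3812.6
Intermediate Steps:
t(O) = 1/(2*O)
I(A) = -16*A*(-3 + A) (I(A) = -8*(A - 3)*(A + A) = -8*(-3 + A)*2*A = -16*A*(-3 + A))
(I(-3 + 5) + t(13))*(-119) = (16*(-3 + 5)*(3 - (-3 + 5)) + (½)/13)*(-119) = (16*2*(3 - 1*2) + (½)*(1/13))*(-119) = (16*2*(3 - 2) + 1/26)*(-119) = (16*2*1 + 1/26)*(-119) = (32 + 1/26)*(-119) = (833/26)*(-119) = -99127/26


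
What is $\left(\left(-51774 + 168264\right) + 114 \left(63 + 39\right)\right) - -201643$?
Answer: $329761$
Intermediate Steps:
$\left(\left(-51774 + 168264\right) + 114 \left(63 + 39\right)\right) - -201643 = \left(116490 + 114 \cdot 102\right) + 201643 = \left(116490 + 11628\right) + 201643 = 128118 + 201643 = 329761$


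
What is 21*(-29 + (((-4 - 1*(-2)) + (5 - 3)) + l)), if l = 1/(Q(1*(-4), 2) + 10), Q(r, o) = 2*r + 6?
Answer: -4851/8 ≈ -606.38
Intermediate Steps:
Q(r, o) = 6 + 2*r
l = 1/8 (l = 1/((6 + 2*(1*(-4))) + 10) = 1/((6 + 2*(-4)) + 10) = 1/((6 - 8) + 10) = 1/(-2 + 10) = 1/8 ≈ 0.12500)
21*(-29 + (((-4 - 1*(-2)) + (5 - 3)) + l)) = 21*(-29 + (((-4 - 1*(-2)) + (5 - 3)) + 1/8)) = 21*(-29 + (((-4 + 2) + 2) + 1/8)) = 21*(-29 + ((-2 + 2) + 1/8)) = 21*(-29 + (0 + 1/8)) = 21*(-29 + 1/8) = 21*(-231/8) = -4851/8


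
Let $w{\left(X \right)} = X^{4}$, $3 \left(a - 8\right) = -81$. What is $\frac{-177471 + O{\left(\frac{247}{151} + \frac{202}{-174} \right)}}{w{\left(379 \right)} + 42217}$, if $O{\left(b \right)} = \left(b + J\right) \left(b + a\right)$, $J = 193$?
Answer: $- \frac{15623318682517}{1780410441669983181} \approx -8.7751 \cdot 10^{-6}$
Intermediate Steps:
$a = -19$ ($a = 8 + \frac{1}{3} \left(-81\right) = 8 - 27 = -19$)
$O{\left(b \right)} = \left(-19 + b\right) \left(193 + b\right)$ ($O{\left(b \right)} = \left(b + 193\right) \left(b - 19\right) = \left(193 + b\right) \left(-19 + b\right) = \left(-19 + b\right) \left(193 + b\right)$)
$\frac{-177471 + O{\left(\frac{247}{151} + \frac{202}{-174} \right)}}{w{\left(379 \right)} + 42217} = \frac{-177471 + \left(-3667 + \left(\frac{247}{151} + \frac{202}{-174}\right)^{2} + 174 \left(\frac{247}{151} + \frac{202}{-174}\right)\right)}{379^{4} + 42217} = \frac{-177471 + \left(-3667 + \left(247 \cdot \frac{1}{151} + 202 \left(- \frac{1}{174}\right)\right)^{2} + 174 \left(247 \cdot \frac{1}{151} + 202 \left(- \frac{1}{174}\right)\right)\right)}{20632736881 + 42217} = \frac{-177471 + \left(-3667 + \left(\frac{247}{151} - \frac{101}{87}\right)^{2} + 174 \left(\frac{247}{151} - \frac{101}{87}\right)\right)}{20632779098} = \left(-177471 + \left(-3667 + \left(\frac{6238}{13137}\right)^{2} + 174 \cdot \frac{6238}{13137}\right)\right) \frac{1}{20632779098} = \left(-177471 + \left(-3667 + \frac{38912644}{172580769} + \frac{12476}{151}\right)\right) \frac{1}{20632779098} = \left(-177471 - \frac{618555709835}{172580769}\right) \frac{1}{20632779098} = \left(- \frac{31246637365034}{172580769}\right) \frac{1}{20632779098} = - \frac{15623318682517}{1780410441669983181}$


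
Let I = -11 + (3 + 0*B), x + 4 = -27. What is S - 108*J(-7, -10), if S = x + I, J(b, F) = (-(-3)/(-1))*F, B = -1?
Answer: -3279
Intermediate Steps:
x = -31 (x = -4 - 27 = -31)
J(b, F) = -3*F (J(b, F) = (-(-3)*(-1))*F = (-3*1)*F = -3*F)
I = -8 (I = -11 + (3 + 0*(-1)) = -11 + (3 + 0) = -11 + 3 = -8)
S = -39 (S = -31 - 8 = -39)
S - 108*J(-7, -10) = -39 - (-324)*(-10) = -39 - 108*30 = -39 - 3240 = -3279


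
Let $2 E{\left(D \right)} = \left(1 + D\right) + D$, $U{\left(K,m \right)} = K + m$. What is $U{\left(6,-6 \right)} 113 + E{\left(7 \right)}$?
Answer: $\frac{15}{2} \approx 7.5$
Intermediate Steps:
$E{\left(D \right)} = \frac{1}{2} + D$ ($E{\left(D \right)} = \frac{\left(1 + D\right) + D}{2} = \frac{1 + 2 D}{2} = \frac{1}{2} + D$)
$U{\left(6,-6 \right)} 113 + E{\left(7 \right)} = \left(6 - 6\right) 113 + \left(\frac{1}{2} + 7\right) = 0 \cdot 113 + \frac{15}{2} = 0 + \frac{15}{2} = \frac{15}{2}$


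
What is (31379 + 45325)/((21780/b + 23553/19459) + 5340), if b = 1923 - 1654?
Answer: 133834954528/9460742639 ≈ 14.146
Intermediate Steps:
b = 269
(31379 + 45325)/((21780/b + 23553/19459) + 5340) = (31379 + 45325)/((21780/269 + 23553/19459) + 5340) = 76704/((21780*(1/269) + 23553*(1/19459)) + 5340) = 76704/((21780/269 + 23553/19459) + 5340) = 76704/(430152777/5234471 + 5340) = 76704/(28382227917/5234471) = 76704*(5234471/28382227917) = 133834954528/9460742639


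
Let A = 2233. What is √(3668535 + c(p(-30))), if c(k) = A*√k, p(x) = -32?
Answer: √(3668535 + 8932*I*√2) ≈ 1915.3 + 3.297*I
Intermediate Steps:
c(k) = 2233*√k
√(3668535 + c(p(-30))) = √(3668535 + 2233*√(-32)) = √(3668535 + 2233*(4*I*√2)) = √(3668535 + 8932*I*√2)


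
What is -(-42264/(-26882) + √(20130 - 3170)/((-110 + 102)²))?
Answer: -21132/13441 - √265/8 ≈ -3.6071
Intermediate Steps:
-(-42264/(-26882) + √(20130 - 3170)/((-110 + 102)²)) = -(-42264*(-1/26882) + √16960/((-8)²)) = -(21132/13441 + (8*√265)/64) = -(21132/13441 + (8*√265)*(1/64)) = -(21132/13441 + √265/8) = -21132/13441 - √265/8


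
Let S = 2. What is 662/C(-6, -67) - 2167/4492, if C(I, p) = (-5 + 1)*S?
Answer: -93470/1123 ≈ -83.232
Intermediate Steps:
C(I, p) = -8 (C(I, p) = (-5 + 1)*2 = -4*2 = -8)
662/C(-6, -67) - 2167/4492 = 662/(-8) - 2167/4492 = 662*(-⅛) - 2167*1/4492 = -331/4 - 2167/4492 = -93470/1123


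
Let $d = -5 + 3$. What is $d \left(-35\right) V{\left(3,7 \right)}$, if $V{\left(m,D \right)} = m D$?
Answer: $1470$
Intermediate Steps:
$V{\left(m,D \right)} = D m$
$d = -2$
$d \left(-35\right) V{\left(3,7 \right)} = \left(-2\right) \left(-35\right) 7 \cdot 3 = 70 \cdot 21 = 1470$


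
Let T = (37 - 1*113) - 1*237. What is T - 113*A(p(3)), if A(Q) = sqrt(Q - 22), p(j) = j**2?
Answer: -313 - 113*I*sqrt(13) ≈ -313.0 - 407.43*I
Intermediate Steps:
T = -313 (T = (37 - 113) - 237 = -76 - 237 = -313)
A(Q) = sqrt(-22 + Q)
T - 113*A(p(3)) = -313 - 113*sqrt(-22 + 3**2) = -313 - 113*sqrt(-22 + 9) = -313 - 113*I*sqrt(13)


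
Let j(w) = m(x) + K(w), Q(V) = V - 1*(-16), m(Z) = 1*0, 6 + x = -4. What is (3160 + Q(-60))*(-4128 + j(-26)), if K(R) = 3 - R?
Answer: -12772484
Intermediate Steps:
x = -10 (x = -6 - 4 = -10)
m(Z) = 0
Q(V) = 16 + V (Q(V) = V + 16 = 16 + V)
j(w) = 3 - w (j(w) = 0 + (3 - w) = 3 - w)
(3160 + Q(-60))*(-4128 + j(-26)) = (3160 + (16 - 60))*(-4128 + (3 - 1*(-26))) = (3160 - 44)*(-4128 + (3 + 26)) = 3116*(-4128 + 29) = 3116*(-4099) = -12772484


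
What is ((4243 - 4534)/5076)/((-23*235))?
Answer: 97/9145260 ≈ 1.0607e-5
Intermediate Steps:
((4243 - 4534)/5076)/((-23*235)) = -291*1/5076/(-5405) = -97/1692*(-1/5405) = 97/9145260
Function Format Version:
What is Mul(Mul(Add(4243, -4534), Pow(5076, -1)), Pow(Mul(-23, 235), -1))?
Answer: Rational(97, 9145260) ≈ 1.0607e-5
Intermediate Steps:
Mul(Mul(Add(4243, -4534), Pow(5076, -1)), Pow(Mul(-23, 235), -1)) = Mul(Mul(-291, Rational(1, 5076)), Pow(-5405, -1)) = Mul(Rational(-97, 1692), Rational(-1, 5405)) = Rational(97, 9145260)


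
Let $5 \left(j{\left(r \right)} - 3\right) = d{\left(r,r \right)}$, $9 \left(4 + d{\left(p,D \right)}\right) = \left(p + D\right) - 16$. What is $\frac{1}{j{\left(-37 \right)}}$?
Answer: $5$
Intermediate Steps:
$d{\left(p,D \right)} = - \frac{52}{9} + \frac{D}{9} + \frac{p}{9}$ ($d{\left(p,D \right)} = -4 + \frac{\left(p + D\right) - 16}{9} = -4 + \frac{\left(D + p\right) - 16}{9} = -4 + \frac{-16 + D + p}{9} = -4 + \left(- \frac{16}{9} + \frac{D}{9} + \frac{p}{9}\right) = - \frac{52}{9} + \frac{D}{9} + \frac{p}{9}$)
$j{\left(r \right)} = \frac{83}{45} + \frac{2 r}{45}$ ($j{\left(r \right)} = 3 + \frac{- \frac{52}{9} + \frac{r}{9} + \frac{r}{9}}{5} = 3 + \frac{- \frac{52}{9} + \frac{2 r}{9}}{5} = 3 + \left(- \frac{52}{45} + \frac{2 r}{45}\right) = \frac{83}{45} + \frac{2 r}{45}$)
$\frac{1}{j{\left(-37 \right)}} = \frac{1}{\frac{83}{45} + \frac{2}{45} \left(-37\right)} = \frac{1}{\frac{83}{45} - \frac{74}{45}} = \frac{1}{\frac{1}{5}} = 5$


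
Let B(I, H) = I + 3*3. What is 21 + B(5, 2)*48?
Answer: 693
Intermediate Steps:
B(I, H) = 9 + I (B(I, H) = I + 9 = 9 + I)
21 + B(5, 2)*48 = 21 + (9 + 5)*48 = 21 + 14*48 = 21 + 672 = 693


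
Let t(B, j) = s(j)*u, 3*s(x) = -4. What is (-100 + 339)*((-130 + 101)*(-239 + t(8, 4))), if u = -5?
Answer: 4830907/3 ≈ 1.6103e+6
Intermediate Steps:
s(x) = -4/3 (s(x) = (1/3)*(-4) = -4/3)
t(B, j) = 20/3 (t(B, j) = -4/3*(-5) = 20/3)
(-100 + 339)*((-130 + 101)*(-239 + t(8, 4))) = (-100 + 339)*((-130 + 101)*(-239 + 20/3)) = 239*(-29*(-697/3)) = 239*(20213/3) = 4830907/3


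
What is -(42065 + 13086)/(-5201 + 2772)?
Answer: 55151/2429 ≈ 22.705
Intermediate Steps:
-(42065 + 13086)/(-5201 + 2772) = -55151/(-2429) = -55151*(-1)/2429 = -1*(-55151/2429) = 55151/2429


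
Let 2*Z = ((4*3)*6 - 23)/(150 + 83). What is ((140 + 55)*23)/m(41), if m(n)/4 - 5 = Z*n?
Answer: 1045005/8678 ≈ 120.42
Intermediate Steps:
Z = 49/466 (Z = (((4*3)*6 - 23)/(150 + 83))/2 = ((12*6 - 23)/233)/2 = ((72 - 23)*(1/233))/2 = (49*(1/233))/2 = (1/2)*(49/233) = 49/466 ≈ 0.10515)
m(n) = 20 + 98*n/233 (m(n) = 20 + 4*(49*n/466) = 20 + 98*n/233)
((140 + 55)*23)/m(41) = ((140 + 55)*23)/(20 + (98/233)*41) = (195*23)/(20 + 4018/233) = 4485/(8678/233) = 4485*(233/8678) = 1045005/8678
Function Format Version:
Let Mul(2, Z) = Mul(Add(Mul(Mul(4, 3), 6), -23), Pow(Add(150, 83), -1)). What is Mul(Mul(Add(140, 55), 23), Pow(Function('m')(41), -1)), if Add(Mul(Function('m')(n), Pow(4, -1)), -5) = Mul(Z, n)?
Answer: Rational(1045005, 8678) ≈ 120.42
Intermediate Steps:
Z = Rational(49, 466) (Z = Mul(Rational(1, 2), Mul(Add(Mul(Mul(4, 3), 6), -23), Pow(Add(150, 83), -1))) = Mul(Rational(1, 2), Mul(Add(Mul(12, 6), -23), Pow(233, -1))) = Mul(Rational(1, 2), Mul(Add(72, -23), Rational(1, 233))) = Mul(Rational(1, 2), Mul(49, Rational(1, 233))) = Mul(Rational(1, 2), Rational(49, 233)) = Rational(49, 466) ≈ 0.10515)
Function('m')(n) = Add(20, Mul(Rational(98, 233), n)) (Function('m')(n) = Add(20, Mul(4, Mul(Rational(49, 466), n))) = Add(20, Mul(Rational(98, 233), n)))
Mul(Mul(Add(140, 55), 23), Pow(Function('m')(41), -1)) = Mul(Mul(Add(140, 55), 23), Pow(Add(20, Mul(Rational(98, 233), 41)), -1)) = Mul(Mul(195, 23), Pow(Add(20, Rational(4018, 233)), -1)) = Mul(4485, Pow(Rational(8678, 233), -1)) = Mul(4485, Rational(233, 8678)) = Rational(1045005, 8678)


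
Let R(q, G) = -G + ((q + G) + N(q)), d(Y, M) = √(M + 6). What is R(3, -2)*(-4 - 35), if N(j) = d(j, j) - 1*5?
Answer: -39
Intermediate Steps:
d(Y, M) = √(6 + M)
N(j) = -5 + √(6 + j) (N(j) = √(6 + j) - 1*5 = √(6 + j) - 5 = -5 + √(6 + j))
R(q, G) = -5 + q + √(6 + q) (R(q, G) = -G + ((q + G) + (-5 + √(6 + q))) = -G + ((G + q) + (-5 + √(6 + q))) = -G + (-5 + G + q + √(6 + q)) = -5 + q + √(6 + q))
R(3, -2)*(-4 - 35) = (-5 + 3 + √(6 + 3))*(-4 - 35) = (-5 + 3 + √9)*(-39) = (-5 + 3 + 3)*(-39) = 1*(-39) = -39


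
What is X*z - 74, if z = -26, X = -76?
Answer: 1902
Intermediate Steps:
X*z - 74 = -76*(-26) - 74 = 1976 - 74 = 1902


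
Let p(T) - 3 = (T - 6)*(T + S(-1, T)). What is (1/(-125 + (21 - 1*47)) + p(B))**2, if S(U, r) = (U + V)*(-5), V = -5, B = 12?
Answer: 1482558016/22801 ≈ 65022.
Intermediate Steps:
S(U, r) = 25 - 5*U (S(U, r) = (U - 5)*(-5) = (-5 + U)*(-5) = 25 - 5*U)
p(T) = 3 + (-6 + T)*(30 + T) (p(T) = 3 + (T - 6)*(T + (25 - 5*(-1))) = 3 + (-6 + T)*(T + (25 + 5)) = 3 + (-6 + T)*(T + 30) = 3 + (-6 + T)*(30 + T))
(1/(-125 + (21 - 1*47)) + p(B))**2 = (1/(-125 + (21 - 1*47)) + (-177 + 12**2 + 24*12))**2 = (1/(-125 + (21 - 47)) + (-177 + 144 + 288))**2 = (1/(-125 - 26) + 255)**2 = (1/(-151) + 255)**2 = (-1/151 + 255)**2 = (38504/151)**2 = 1482558016/22801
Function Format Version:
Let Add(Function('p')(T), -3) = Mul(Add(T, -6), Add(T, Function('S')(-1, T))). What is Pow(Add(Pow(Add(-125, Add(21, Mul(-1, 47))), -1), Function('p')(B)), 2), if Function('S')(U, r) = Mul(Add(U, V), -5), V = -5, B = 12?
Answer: Rational(1482558016, 22801) ≈ 65022.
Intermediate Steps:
Function('S')(U, r) = Add(25, Mul(-5, U)) (Function('S')(U, r) = Mul(Add(U, -5), -5) = Mul(Add(-5, U), -5) = Add(25, Mul(-5, U)))
Function('p')(T) = Add(3, Mul(Add(-6, T), Add(30, T))) (Function('p')(T) = Add(3, Mul(Add(T, -6), Add(T, Add(25, Mul(-5, -1))))) = Add(3, Mul(Add(-6, T), Add(T, Add(25, 5)))) = Add(3, Mul(Add(-6, T), Add(T, 30))) = Add(3, Mul(Add(-6, T), Add(30, T))))
Pow(Add(Pow(Add(-125, Add(21, Mul(-1, 47))), -1), Function('p')(B)), 2) = Pow(Add(Pow(Add(-125, Add(21, Mul(-1, 47))), -1), Add(-177, Pow(12, 2), Mul(24, 12))), 2) = Pow(Add(Pow(Add(-125, Add(21, -47)), -1), Add(-177, 144, 288)), 2) = Pow(Add(Pow(Add(-125, -26), -1), 255), 2) = Pow(Add(Pow(-151, -1), 255), 2) = Pow(Add(Rational(-1, 151), 255), 2) = Pow(Rational(38504, 151), 2) = Rational(1482558016, 22801)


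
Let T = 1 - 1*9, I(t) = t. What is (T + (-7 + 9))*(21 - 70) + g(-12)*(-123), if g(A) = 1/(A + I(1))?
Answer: 3357/11 ≈ 305.18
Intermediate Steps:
T = -8 (T = 1 - 9 = -8)
g(A) = 1/(1 + A) (g(A) = 1/(A + 1) = 1/(1 + A))
(T + (-7 + 9))*(21 - 70) + g(-12)*(-123) = (-8 + (-7 + 9))*(21 - 70) - 123/(1 - 12) = (-8 + 2)*(-49) - 123/(-11) = -6*(-49) - 1/11*(-123) = 294 + 123/11 = 3357/11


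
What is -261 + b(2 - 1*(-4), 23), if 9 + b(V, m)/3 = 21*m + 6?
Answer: 1179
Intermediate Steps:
b(V, m) = -9 + 63*m (b(V, m) = -27 + 3*(21*m + 6) = -27 + 3*(6 + 21*m) = -27 + (18 + 63*m) = -9 + 63*m)
-261 + b(2 - 1*(-4), 23) = -261 + (-9 + 63*23) = -261 + (-9 + 1449) = -261 + 1440 = 1179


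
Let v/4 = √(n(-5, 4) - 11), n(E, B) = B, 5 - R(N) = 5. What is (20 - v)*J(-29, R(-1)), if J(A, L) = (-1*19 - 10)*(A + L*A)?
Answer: 16820 - 3364*I*√7 ≈ 16820.0 - 8900.3*I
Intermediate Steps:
R(N) = 0 (R(N) = 5 - 1*5 = 5 - 5 = 0)
J(A, L) = -29*A - 29*A*L (J(A, L) = (-19 - 10)*(A + A*L) = -29*(A + A*L) = -29*A - 29*A*L)
v = 4*I*√7 (v = 4*√(4 - 11) = 4*√(-7) = 4*(I*√7) = 4*I*√7 ≈ 10.583*I)
(20 - v)*J(-29, R(-1)) = (20 - 4*I*√7)*(-29*(-29)*(1 + 0)) = (20 - 4*I*√7)*(-29*(-29)*1) = (20 - 4*I*√7)*841 = 16820 - 3364*I*√7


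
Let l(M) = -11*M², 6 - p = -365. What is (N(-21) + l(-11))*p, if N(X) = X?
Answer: -501592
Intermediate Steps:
p = 371 (p = 6 - 1*(-365) = 6 + 365 = 371)
(N(-21) + l(-11))*p = (-21 - 11*(-11)²)*371 = (-21 - 11*121)*371 = (-21 - 1331)*371 = -1352*371 = -501592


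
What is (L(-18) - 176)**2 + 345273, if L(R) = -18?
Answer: 382909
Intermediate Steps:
(L(-18) - 176)**2 + 345273 = (-18 - 176)**2 + 345273 = (-194)**2 + 345273 = 37636 + 345273 = 382909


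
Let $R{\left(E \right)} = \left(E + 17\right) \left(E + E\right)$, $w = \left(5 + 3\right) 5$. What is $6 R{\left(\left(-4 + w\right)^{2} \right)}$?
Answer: $20419776$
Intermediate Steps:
$w = 40$ ($w = 8 \cdot 5 = 40$)
$R{\left(E \right)} = 2 E \left(17 + E\right)$ ($R{\left(E \right)} = \left(17 + E\right) 2 E = 2 E \left(17 + E\right)$)
$6 R{\left(\left(-4 + w\right)^{2} \right)} = 6 \cdot 2 \left(-4 + 40\right)^{2} \left(17 + \left(-4 + 40\right)^{2}\right) = 6 \cdot 2 \cdot 36^{2} \left(17 + 36^{2}\right) = 6 \cdot 2 \cdot 1296 \left(17 + 1296\right) = 6 \cdot 2 \cdot 1296 \cdot 1313 = 6 \cdot 3403296 = 20419776$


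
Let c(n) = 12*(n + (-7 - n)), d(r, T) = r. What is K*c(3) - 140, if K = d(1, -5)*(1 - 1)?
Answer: -140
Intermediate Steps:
K = 0 (K = 1*(1 - 1) = 1*0 = 0)
c(n) = -84 (c(n) = 12*(-7) = -84)
K*c(3) - 140 = 0*(-84) - 140 = 0 - 140 = -140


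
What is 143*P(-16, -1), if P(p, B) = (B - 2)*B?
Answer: 429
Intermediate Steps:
P(p, B) = B*(-2 + B) (P(p, B) = (-2 + B)*B = B*(-2 + B))
143*P(-16, -1) = 143*(-(-2 - 1)) = 143*(-1*(-3)) = 143*3 = 429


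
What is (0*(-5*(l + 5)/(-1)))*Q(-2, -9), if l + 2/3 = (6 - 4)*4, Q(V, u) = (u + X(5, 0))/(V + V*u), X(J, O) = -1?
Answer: 0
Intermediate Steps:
Q(V, u) = (-1 + u)/(V + V*u) (Q(V, u) = (u - 1)/(V + V*u) = (-1 + u)/(V + V*u))
l = 22/3 (l = -2/3 + (6 - 4)*4 = -2/3 + 2*4 = -2/3 + 8 = 22/3 ≈ 7.3333)
(0*(-5*(l + 5)/(-1)))*Q(-2, -9) = (0*(-5*(22/3 + 5)/(-1)))*((-1 - 9)/((-2)*(1 - 9))) = (0*(-5*37/3*(-1)))*(-1/2*(-10)/(-8)) = (0*(-185/3*(-1)))*(-1/2*(-1/8)*(-10)) = (0*(185/3))*(-5/8) = 0*(-5/8) = 0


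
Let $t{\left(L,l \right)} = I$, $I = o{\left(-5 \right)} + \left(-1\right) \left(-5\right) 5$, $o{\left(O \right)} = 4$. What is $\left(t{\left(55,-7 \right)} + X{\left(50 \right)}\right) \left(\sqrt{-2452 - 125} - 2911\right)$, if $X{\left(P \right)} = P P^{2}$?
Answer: $-363959419 + 125029 i \sqrt{2577} \approx -3.6396 \cdot 10^{8} + 6.347 \cdot 10^{6} i$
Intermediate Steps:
$X{\left(P \right)} = P^{3}$
$I = 29$ ($I = 4 + \left(-1\right) \left(-5\right) 5 = 4 + 5 \cdot 5 = 4 + 25 = 29$)
$t{\left(L,l \right)} = 29$
$\left(t{\left(55,-7 \right)} + X{\left(50 \right)}\right) \left(\sqrt{-2452 - 125} - 2911\right) = \left(29 + 50^{3}\right) \left(\sqrt{-2452 - 125} - 2911\right) = \left(29 + 125000\right) \left(\sqrt{-2577} - 2911\right) = 125029 \left(i \sqrt{2577} - 2911\right) = 125029 \left(-2911 + i \sqrt{2577}\right) = -363959419 + 125029 i \sqrt{2577}$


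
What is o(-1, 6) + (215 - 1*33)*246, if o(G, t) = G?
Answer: 44771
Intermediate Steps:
o(-1, 6) + (215 - 1*33)*246 = -1 + (215 - 1*33)*246 = -1 + (215 - 33)*246 = -1 + 182*246 = -1 + 44772 = 44771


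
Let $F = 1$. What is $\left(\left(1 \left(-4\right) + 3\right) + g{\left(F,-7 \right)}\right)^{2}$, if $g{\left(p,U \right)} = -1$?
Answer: $4$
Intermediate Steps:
$\left(\left(1 \left(-4\right) + 3\right) + g{\left(F,-7 \right)}\right)^{2} = \left(\left(1 \left(-4\right) + 3\right) - 1\right)^{2} = \left(\left(-4 + 3\right) - 1\right)^{2} = \left(-1 - 1\right)^{2} = \left(-2\right)^{2} = 4$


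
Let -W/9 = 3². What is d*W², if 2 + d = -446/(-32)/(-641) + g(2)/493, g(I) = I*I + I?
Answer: -66665133459/5056208 ≈ -13185.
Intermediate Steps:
g(I) = I + I² (g(I) = I² + I = I + I²)
W = -81 (W = -9*3² = -9*9 = -81)
d = -10160819/5056208 (d = -2 + (-446/(-32)/(-641) + (2*(1 + 2))/493) = -2 + (-446*(-1/32)*(-1/641) + (2*3)*(1/493)) = -2 + ((223/16)*(-1/641) + 6*(1/493)) = -2 + (-223/10256 + 6/493) = -2 - 48403/5056208 = -10160819/5056208 ≈ -2.0096)
d*W² = -10160819/5056208*(-81)² = -10160819/5056208*6561 = -66665133459/5056208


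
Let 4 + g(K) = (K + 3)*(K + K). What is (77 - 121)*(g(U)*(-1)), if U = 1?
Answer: 176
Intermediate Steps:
g(K) = -4 + 2*K*(3 + K) (g(K) = -4 + (K + 3)*(K + K) = -4 + (3 + K)*(2*K) = -4 + 2*K*(3 + K))
(77 - 121)*(g(U)*(-1)) = (77 - 121)*((-4 + 2*1² + 6*1)*(-1)) = -44*(-4 + 2*1 + 6)*(-1) = -44*(-4 + 2 + 6)*(-1) = -176*(-1) = -44*(-4) = 176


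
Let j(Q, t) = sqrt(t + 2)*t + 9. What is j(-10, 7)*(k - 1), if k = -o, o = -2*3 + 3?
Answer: 60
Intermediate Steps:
j(Q, t) = 9 + t*sqrt(2 + t) (j(Q, t) = sqrt(2 + t)*t + 9 = t*sqrt(2 + t) + 9 = 9 + t*sqrt(2 + t))
o = -3 (o = -6 + 3 = -3)
k = 3 (k = -1*(-3) = 3)
j(-10, 7)*(k - 1) = (9 + 7*sqrt(2 + 7))*(3 - 1) = (9 + 7*sqrt(9))*2 = (9 + 7*3)*2 = (9 + 21)*2 = 30*2 = 60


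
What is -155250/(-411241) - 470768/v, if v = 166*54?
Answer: -48051860522/921591081 ≈ -52.140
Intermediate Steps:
v = 8964
-155250/(-411241) - 470768/v = -155250/(-411241) - 470768/8964 = -155250*(-1/411241) - 470768*1/8964 = 155250/411241 - 117692/2241 = -48051860522/921591081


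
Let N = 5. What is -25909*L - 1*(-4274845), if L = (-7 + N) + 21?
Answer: 3782574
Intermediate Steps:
L = 19 (L = (-7 + 5) + 21 = -2 + 21 = 19)
-25909*L - 1*(-4274845) = -25909*19 - 1*(-4274845) = -492271 + 4274845 = 3782574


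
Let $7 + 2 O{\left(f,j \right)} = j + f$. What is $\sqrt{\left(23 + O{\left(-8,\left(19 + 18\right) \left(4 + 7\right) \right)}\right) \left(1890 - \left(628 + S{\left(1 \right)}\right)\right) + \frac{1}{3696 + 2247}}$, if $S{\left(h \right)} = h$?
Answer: $\frac{\sqrt{9753728490534}}{5943} \approx 525.51$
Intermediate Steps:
$O{\left(f,j \right)} = - \frac{7}{2} + \frac{f}{2} + \frac{j}{2}$ ($O{\left(f,j \right)} = - \frac{7}{2} + \frac{j + f}{2} = - \frac{7}{2} + \frac{f + j}{2} = - \frac{7}{2} + \left(\frac{f}{2} + \frac{j}{2}\right) = - \frac{7}{2} + \frac{f}{2} + \frac{j}{2}$)
$\sqrt{\left(23 + O{\left(-8,\left(19 + 18\right) \left(4 + 7\right) \right)}\right) \left(1890 - \left(628 + S{\left(1 \right)}\right)\right) + \frac{1}{3696 + 2247}} = \sqrt{\left(23 + \left(- \frac{7}{2} + \frac{1}{2} \left(-8\right) + \frac{\left(19 + 18\right) \left(4 + 7\right)}{2}\right)\right) \left(1890 - 629\right) + \frac{1}{3696 + 2247}} = \sqrt{\left(23 - \left(\frac{15}{2} - \frac{37}{2} \cdot 11\right)\right) \left(1890 - 629\right) + \frac{1}{5943}} = \sqrt{\left(23 - -196\right) \left(1890 - 629\right) + \frac{1}{5943}} = \sqrt{\left(23 - -196\right) 1261 + \frac{1}{5943}} = \sqrt{\left(23 + 196\right) 1261 + \frac{1}{5943}} = \sqrt{219 \cdot 1261 + \frac{1}{5943}} = \sqrt{276159 + \frac{1}{5943}} = \sqrt{\frac{1641212938}{5943}} = \frac{\sqrt{9753728490534}}{5943}$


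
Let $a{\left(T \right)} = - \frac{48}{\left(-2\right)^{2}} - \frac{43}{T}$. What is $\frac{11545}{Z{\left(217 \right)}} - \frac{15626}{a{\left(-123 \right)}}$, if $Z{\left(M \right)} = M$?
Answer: $\frac{433617551}{310961} \approx 1394.4$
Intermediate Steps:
$a{\left(T \right)} = -12 - \frac{43}{T}$ ($a{\left(T \right)} = - \frac{48}{4} - \frac{43}{T} = \left(-48\right) \frac{1}{4} - \frac{43}{T} = -12 - \frac{43}{T}$)
$\frac{11545}{Z{\left(217 \right)}} - \frac{15626}{a{\left(-123 \right)}} = \frac{11545}{217} - \frac{15626}{-12 - \frac{43}{-123}} = 11545 \cdot \frac{1}{217} - \frac{15626}{-12 - - \frac{43}{123}} = \frac{11545}{217} - \frac{15626}{-12 + \frac{43}{123}} = \frac{11545}{217} - \frac{15626}{- \frac{1433}{123}} = \frac{11545}{217} - - \frac{1921998}{1433} = \frac{11545}{217} + \frac{1921998}{1433} = \frac{433617551}{310961}$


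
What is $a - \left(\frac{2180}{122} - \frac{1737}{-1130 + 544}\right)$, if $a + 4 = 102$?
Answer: $\frac{2758411}{35746} \approx 77.167$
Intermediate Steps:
$a = 98$ ($a = -4 + 102 = 98$)
$a - \left(\frac{2180}{122} - \frac{1737}{-1130 + 544}\right) = 98 - \left(\frac{2180}{122} - \frac{1737}{-1130 + 544}\right) = 98 - \left(2180 \cdot \frac{1}{122} - \frac{1737}{-586}\right) = 98 - \left(\frac{1090}{61} - - \frac{1737}{586}\right) = 98 - \left(\frac{1090}{61} + \frac{1737}{586}\right) = 98 - \frac{744697}{35746} = \frac{2758411}{35746}$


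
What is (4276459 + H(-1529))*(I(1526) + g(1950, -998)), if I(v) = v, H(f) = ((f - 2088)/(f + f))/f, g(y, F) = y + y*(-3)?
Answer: -23734495128941727/2337841 ≈ -1.0152e+10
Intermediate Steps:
g(y, F) = -2*y (g(y, F) = y - 3*y = -2*y)
H(f) = (-2088 + f)/(2*f**2) (H(f) = ((-2088 + f)/((2*f)))/f = ((-2088 + f)*(1/(2*f)))/f = ((-2088 + f)/(2*f))/f = (-2088 + f)/(2*f**2))
(4276459 + H(-1529))*(I(1526) + g(1950, -998)) = (4276459 + (1/2)*(-2088 - 1529)/(-1529)**2)*(1526 - 2*1950) = (4276459 + (1/2)*(1/2337841)*(-3617))*(1526 - 3900) = (4276459 - 3617/4675682)*(-2374) = (19995362366421/4675682)*(-2374) = -23734495128941727/2337841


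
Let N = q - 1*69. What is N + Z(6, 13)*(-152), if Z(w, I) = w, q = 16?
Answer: -965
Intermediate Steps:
N = -53 (N = 16 - 1*69 = 16 - 69 = -53)
N + Z(6, 13)*(-152) = -53 + 6*(-152) = -53 - 912 = -965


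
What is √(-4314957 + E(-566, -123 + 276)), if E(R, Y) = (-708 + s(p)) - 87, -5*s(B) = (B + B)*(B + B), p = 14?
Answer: 2*I*√26974430/5 ≈ 2077.5*I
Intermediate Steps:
s(B) = -4*B²/5 (s(B) = -(B + B)*(B + B)/5 = -2*B*2*B/5 = -4*B²/5)
E(R, Y) = -4759/5 (E(R, Y) = (-708 - ⅘*14²) - 87 = (-708 - ⅘*196) - 87 = (-708 - 784/5) - 87 = -4324/5 - 87 = -4759/5)
√(-4314957 + E(-566, -123 + 276)) = √(-4314957 - 4759/5) = √(-21579544/5) = 2*I*√26974430/5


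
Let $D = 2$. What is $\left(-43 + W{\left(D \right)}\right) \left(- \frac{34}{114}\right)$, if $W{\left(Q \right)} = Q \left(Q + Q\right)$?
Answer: $\frac{595}{57} \approx 10.439$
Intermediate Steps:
$W{\left(Q \right)} = 2 Q^{2}$ ($W{\left(Q \right)} = Q 2 Q = 2 Q^{2}$)
$\left(-43 + W{\left(D \right)}\right) \left(- \frac{34}{114}\right) = \left(-43 + 2 \cdot 2^{2}\right) \left(- \frac{34}{114}\right) = \left(-43 + 2 \cdot 4\right) \left(\left(-34\right) \frac{1}{114}\right) = \left(-43 + 8\right) \left(- \frac{17}{57}\right) = \left(-35\right) \left(- \frac{17}{57}\right) = \frac{595}{57}$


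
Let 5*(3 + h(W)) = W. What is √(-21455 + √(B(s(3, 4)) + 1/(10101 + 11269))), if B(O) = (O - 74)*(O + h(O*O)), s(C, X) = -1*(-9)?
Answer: √(-9798002889500 + 21370*I*√658984745330)/21370 ≈ 0.12967 + 146.48*I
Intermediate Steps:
h(W) = -3 + W/5
s(C, X) = 9
B(O) = (-74 + O)*(-3 + O + O²/5) (B(O) = (O - 74)*(O + (-3 + (O*O)/5)) = (-74 + O)*(O + (-3 + O²/5)) = (-74 + O)*(-3 + O + O²/5))
√(-21455 + √(B(s(3, 4)) + 1/(10101 + 11269))) = √(-21455 + √((222 - 77*9 - 69/5*9² + (⅕)*9³) + 1/(10101 + 11269))) = √(-21455 + √((222 - 693 - 69/5*81 + (⅕)*729) + 1/21370)) = √(-21455 + √((222 - 693 - 5589/5 + 729/5) + 1/21370)) = √(-21455 + √(-1443 + 1/21370)) = √(-21455 + √(-30836909/21370)) = √(-21455 + I*√658984745330/21370)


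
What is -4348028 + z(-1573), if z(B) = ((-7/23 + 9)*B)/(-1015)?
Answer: -20300879812/4669 ≈ -4.3480e+6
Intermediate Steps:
z(B) = -40*B/4669 (z(B) = ((-7*1/23 + 9)*B)*(-1/1015) = ((-7/23 + 9)*B)*(-1/1015) = (200*B/23)*(-1/1015) = -40*B/4669)
-4348028 + z(-1573) = -4348028 - 40/4669*(-1573) = -4348028 + 62920/4669 = -20300879812/4669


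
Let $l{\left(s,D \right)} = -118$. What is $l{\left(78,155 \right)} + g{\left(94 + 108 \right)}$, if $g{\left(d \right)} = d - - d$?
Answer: $286$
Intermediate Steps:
$g{\left(d \right)} = 2 d$ ($g{\left(d \right)} = d + d = 2 d$)
$l{\left(78,155 \right)} + g{\left(94 + 108 \right)} = -118 + 2 \left(94 + 108\right) = -118 + 2 \cdot 202 = -118 + 404 = 286$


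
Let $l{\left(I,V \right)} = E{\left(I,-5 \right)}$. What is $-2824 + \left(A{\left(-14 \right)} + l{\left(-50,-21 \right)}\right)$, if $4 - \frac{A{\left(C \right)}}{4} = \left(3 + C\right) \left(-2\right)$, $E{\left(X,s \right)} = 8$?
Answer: $-2888$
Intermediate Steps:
$A{\left(C \right)} = 40 + 8 C$ ($A{\left(C \right)} = 16 - 4 \left(3 + C\right) \left(-2\right) = 16 - 4 \left(-6 - 2 C\right) = 16 + \left(24 + 8 C\right) = 40 + 8 C$)
$l{\left(I,V \right)} = 8$
$-2824 + \left(A{\left(-14 \right)} + l{\left(-50,-21 \right)}\right) = -2824 + \left(\left(40 + 8 \left(-14\right)\right) + 8\right) = -2824 + \left(\left(40 - 112\right) + 8\right) = -2824 + \left(-72 + 8\right) = -2824 - 64 = -2888$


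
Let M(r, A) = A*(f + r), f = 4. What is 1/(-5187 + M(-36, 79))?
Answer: -1/7715 ≈ -0.00012962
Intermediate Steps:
M(r, A) = A*(4 + r)
1/(-5187 + M(-36, 79)) = 1/(-5187 + 79*(4 - 36)) = 1/(-5187 + 79*(-32)) = 1/(-5187 - 2528) = 1/(-7715) = -1/7715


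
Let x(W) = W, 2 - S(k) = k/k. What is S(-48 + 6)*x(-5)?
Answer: -5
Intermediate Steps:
S(k) = 1 (S(k) = 2 - k/k = 2 - 1*1 = 2 - 1 = 1)
S(-48 + 6)*x(-5) = 1*(-5) = -5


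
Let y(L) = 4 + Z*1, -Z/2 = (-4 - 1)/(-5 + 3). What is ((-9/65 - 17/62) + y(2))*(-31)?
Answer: 5693/130 ≈ 43.792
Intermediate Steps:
Z = -5 (Z = -2*(-4 - 1)/(-5 + 3) = -(-10)/(-2) = -(-10)*(-1)/2 = -2*5/2 = -5)
y(L) = -1 (y(L) = 4 - 5*1 = 4 - 5 = -1)
((-9/65 - 17/62) + y(2))*(-31) = ((-9/65 - 17/62) - 1)*(-31) = (-1663/4030 - 1)*(-31) = -5693/4030*(-31) = 5693/130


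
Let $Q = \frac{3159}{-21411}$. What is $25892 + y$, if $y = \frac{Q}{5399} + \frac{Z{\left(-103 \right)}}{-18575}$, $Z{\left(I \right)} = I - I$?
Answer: $\frac{8527245379}{329339} \approx 25892.0$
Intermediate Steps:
$Z{\left(I \right)} = 0$
$Q = - \frac{9}{61}$ ($Q = 3159 \left(- \frac{1}{21411}\right) = - \frac{9}{61} \approx -0.14754$)
$y = - \frac{9}{329339}$ ($y = - \frac{9}{61 \cdot 5399} + \frac{0}{-18575} = \left(- \frac{9}{61}\right) \frac{1}{5399} + 0 \left(- \frac{1}{18575}\right) = - \frac{9}{329339} + 0 = - \frac{9}{329339} \approx -2.7327 \cdot 10^{-5}$)
$25892 + y = 25892 - \frac{9}{329339} = \frac{8527245379}{329339}$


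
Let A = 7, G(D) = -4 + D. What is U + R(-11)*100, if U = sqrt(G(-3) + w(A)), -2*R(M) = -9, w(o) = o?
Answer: 450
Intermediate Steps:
R(M) = 9/2 (R(M) = -1/2*(-9) = 9/2)
U = 0 (U = sqrt((-4 - 3) + 7) = sqrt(-7 + 7) = sqrt(0) = 0)
U + R(-11)*100 = 0 + (9/2)*100 = 0 + 450 = 450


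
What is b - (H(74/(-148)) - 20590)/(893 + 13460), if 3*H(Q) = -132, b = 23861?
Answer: 342497567/14353 ≈ 23862.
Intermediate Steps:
H(Q) = -44 (H(Q) = (1/3)*(-132) = -44)
b - (H(74/(-148)) - 20590)/(893 + 13460) = 23861 - (-44 - 20590)/(893 + 13460) = 23861 - (-20634)/14353 = 23861 - 1*(-20634/14353) = 23861 + 20634/14353 = 342497567/14353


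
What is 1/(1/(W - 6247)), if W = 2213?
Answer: -4034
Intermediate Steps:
1/(1/(W - 6247)) = 1/(1/(2213 - 6247)) = 1/(1/(-4034)) = 1/(-1/4034) = -4034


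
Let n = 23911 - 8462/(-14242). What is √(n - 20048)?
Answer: √195917609134/7121 ≈ 62.158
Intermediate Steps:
n = 170274462/7121 (n = 23911 - 8462*(-1)/14242 = 23911 - 1*(-4231/7121) = 23911 + 4231/7121 = 170274462/7121 ≈ 23912.)
√(n - 20048) = √(170274462/7121 - 20048) = √(27512654/7121) = √195917609134/7121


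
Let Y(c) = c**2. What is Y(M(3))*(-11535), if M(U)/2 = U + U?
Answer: -1661040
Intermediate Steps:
M(U) = 4*U (M(U) = 2*(U + U) = 2*(2*U) = 4*U)
Y(M(3))*(-11535) = (4*3)**2*(-11535) = 12**2*(-11535) = 144*(-11535) = -1661040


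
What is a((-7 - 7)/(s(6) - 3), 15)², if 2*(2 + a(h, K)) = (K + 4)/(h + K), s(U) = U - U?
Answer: 32041/13924 ≈ 2.3011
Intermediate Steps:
s(U) = 0
a(h, K) = -2 + (4 + K)/(2*(K + h)) (a(h, K) = -2 + ((K + 4)/(h + K))/2 = -2 + ((4 + K)/(K + h))/2 = -2 + (4 + K)/(2*(K + h)))
a((-7 - 7)/(s(6) - 3), 15)² = ((2 - 2*(-7 - 7)/(0 - 3) - 3/2*15)/(15 + (-7 - 7)/(0 - 3)))² = ((2 - (-28)/(-3) - 45/2)/(15 - 14/(-3)))² = ((2 - (-28)*(-1)/3 - 45/2)/(15 - 14*(-⅓)))² = ((2 - 2*14/3 - 45/2)/(15 + 14/3))² = ((2 - 28/3 - 45/2)/(59/3))² = ((3/59)*(-179/6))² = (-179/118)² = 32041/13924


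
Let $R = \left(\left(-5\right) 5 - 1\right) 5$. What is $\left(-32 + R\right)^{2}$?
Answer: $26244$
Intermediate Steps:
$R = -130$ ($R = \left(-25 - 1\right) 5 = \left(-26\right) 5 = -130$)
$\left(-32 + R\right)^{2} = \left(-32 - 130\right)^{2} = \left(-162\right)^{2} = 26244$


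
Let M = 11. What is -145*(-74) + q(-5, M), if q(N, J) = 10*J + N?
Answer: 10835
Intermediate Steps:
q(N, J) = N + 10*J
-145*(-74) + q(-5, M) = -145*(-74) + (-5 + 10*11) = 10730 + (-5 + 110) = 10730 + 105 = 10835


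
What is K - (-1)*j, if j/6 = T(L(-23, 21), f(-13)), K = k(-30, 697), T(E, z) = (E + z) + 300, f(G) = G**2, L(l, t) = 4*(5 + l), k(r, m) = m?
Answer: 3079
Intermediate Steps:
L(l, t) = 20 + 4*l
T(E, z) = 300 + E + z
K = 697
j = 2382 (j = 6*(300 + (20 + 4*(-23)) + (-13)**2) = 6*(300 + (20 - 92) + 169) = 6*(300 - 72 + 169) = 6*397 = 2382)
K - (-1)*j = 697 - (-1)*2382 = 697 - 1*(-2382) = 697 + 2382 = 3079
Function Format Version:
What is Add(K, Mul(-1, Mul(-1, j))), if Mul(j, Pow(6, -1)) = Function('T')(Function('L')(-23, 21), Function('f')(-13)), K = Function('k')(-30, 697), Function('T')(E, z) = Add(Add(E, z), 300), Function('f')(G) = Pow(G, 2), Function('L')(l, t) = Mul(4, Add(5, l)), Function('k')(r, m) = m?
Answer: 3079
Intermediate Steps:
Function('L')(l, t) = Add(20, Mul(4, l))
Function('T')(E, z) = Add(300, E, z)
K = 697
j = 2382 (j = Mul(6, Add(300, Add(20, Mul(4, -23)), Pow(-13, 2))) = Mul(6, Add(300, Add(20, -92), 169)) = Mul(6, Add(300, -72, 169)) = Mul(6, 397) = 2382)
Add(K, Mul(-1, Mul(-1, j))) = Add(697, Mul(-1, Mul(-1, 2382))) = Add(697, Mul(-1, -2382)) = Add(697, 2382) = 3079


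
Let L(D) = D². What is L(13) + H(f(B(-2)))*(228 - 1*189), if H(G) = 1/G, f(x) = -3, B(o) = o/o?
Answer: 156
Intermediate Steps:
B(o) = 1
L(13) + H(f(B(-2)))*(228 - 1*189) = 13² + (228 - 1*189)/(-3) = 169 - (228 - 189)/3 = 169 - ⅓*39 = 169 - 13 = 156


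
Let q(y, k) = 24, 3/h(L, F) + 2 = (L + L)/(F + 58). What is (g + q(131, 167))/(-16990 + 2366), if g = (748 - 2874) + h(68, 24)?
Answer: 29551/204736 ≈ 0.14434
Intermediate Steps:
h(L, F) = 3/(-2 + 2*L/(58 + F)) (h(L, F) = 3/(-2 + (L + L)/(F + 58)) = 3/(-2 + (2*L)/(58 + F)) = 3/(-2 + 2*L/(58 + F)))
g = -29887/14 (g = (748 - 2874) + (-87 - 3/2*24)/(58 + 24 - 1*68) = -2126 + (-87 - 36)/(58 + 24 - 68) = -2126 - 123/14 = -29887/14 ≈ -2134.8)
(g + q(131, 167))/(-16990 + 2366) = (-29887/14 + 24)/(-16990 + 2366) = -29551/14/(-14624) = -29551/14*(-1/14624) = 29551/204736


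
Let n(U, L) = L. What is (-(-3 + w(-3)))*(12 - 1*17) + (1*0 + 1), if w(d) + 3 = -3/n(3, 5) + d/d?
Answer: -27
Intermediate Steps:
w(d) = -13/5 (w(d) = -3 + (-3/5 + d/d) = -3 + (-3*⅕ + 1) = -3 + (-⅗ + 1) = -3 + ⅖ = -13/5)
(-(-3 + w(-3)))*(12 - 1*17) + (1*0 + 1) = (-(-3 - 13/5))*(12 - 1*17) + (1*0 + 1) = (-1*(-28/5))*(12 - 17) + (0 + 1) = (28/5)*(-5) + 1 = -28 + 1 = -27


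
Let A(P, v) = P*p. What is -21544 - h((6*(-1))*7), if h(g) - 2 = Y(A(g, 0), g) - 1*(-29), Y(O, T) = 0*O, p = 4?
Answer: -21575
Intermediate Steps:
A(P, v) = 4*P (A(P, v) = P*4 = 4*P)
Y(O, T) = 0
h(g) = 31 (h(g) = 2 + (0 - 1*(-29)) = 2 + (0 + 29) = 2 + 29 = 31)
-21544 - h((6*(-1))*7) = -21544 - 1*31 = -21544 - 31 = -21575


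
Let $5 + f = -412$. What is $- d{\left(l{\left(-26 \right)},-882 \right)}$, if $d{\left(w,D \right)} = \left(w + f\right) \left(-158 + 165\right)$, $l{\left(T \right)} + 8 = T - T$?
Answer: $2975$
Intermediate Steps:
$f = -417$ ($f = -5 - 412 = -417$)
$l{\left(T \right)} = -8$ ($l{\left(T \right)} = -8 + \left(T - T\right) = -8 + 0 = -8$)
$d{\left(w,D \right)} = -2919 + 7 w$ ($d{\left(w,D \right)} = \left(w - 417\right) \left(-158 + 165\right) = \left(-417 + w\right) 7 = -2919 + 7 w$)
$- d{\left(l{\left(-26 \right)},-882 \right)} = - (-2919 + 7 \left(-8\right)) = - (-2919 - 56) = \left(-1\right) \left(-2975\right) = 2975$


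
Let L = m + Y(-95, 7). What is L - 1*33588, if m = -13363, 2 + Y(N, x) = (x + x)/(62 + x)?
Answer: -3239743/69 ≈ -46953.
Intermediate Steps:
Y(N, x) = -2 + 2*x/(62 + x) (Y(N, x) = -2 + (x + x)/(62 + x) = -2 + (2*x)/(62 + x) = -2 + 2*x/(62 + x))
L = -922171/69 (L = -13363 - 124/(62 + 7) = -13363 - 124/69 = -922171/69 ≈ -13365.)
L - 1*33588 = -922171/69 - 1*33588 = -922171/69 - 33588 = -3239743/69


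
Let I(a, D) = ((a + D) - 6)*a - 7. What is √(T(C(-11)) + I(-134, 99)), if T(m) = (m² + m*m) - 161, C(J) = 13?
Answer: 4*√354 ≈ 75.260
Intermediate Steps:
I(a, D) = -7 + a*(-6 + D + a) (I(a, D) = ((D + a) - 6)*a - 7 = (-6 + D + a)*a - 7 = a*(-6 + D + a) - 7 = -7 + a*(-6 + D + a))
T(m) = -161 + 2*m² (T(m) = (m² + m²) - 161 = 2*m² - 161 = -161 + 2*m²)
√(T(C(-11)) + I(-134, 99)) = √((-161 + 2*13²) + (-7 + (-134)² - 6*(-134) + 99*(-134))) = √((-161 + 2*169) + (-7 + 17956 + 804 - 13266)) = √((-161 + 338) + 5487) = √(177 + 5487) = √5664 = 4*√354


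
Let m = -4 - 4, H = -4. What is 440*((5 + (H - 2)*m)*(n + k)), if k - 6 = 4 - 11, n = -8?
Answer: -209880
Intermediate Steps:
m = -8
k = -1 (k = 6 + (4 - 11) = 6 - 7 = -1)
440*((5 + (H - 2)*m)*(n + k)) = 440*((5 + (-4 - 2)*(-8))*(-8 - 1)) = 440*((5 - 6*(-8))*(-9)) = 440*((5 + 48)*(-9)) = 440*(53*(-9)) = 440*(-477) = -209880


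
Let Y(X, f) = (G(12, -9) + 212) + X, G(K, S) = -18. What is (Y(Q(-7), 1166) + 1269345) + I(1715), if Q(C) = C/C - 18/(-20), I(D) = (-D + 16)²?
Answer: 41561419/10 ≈ 4.1561e+6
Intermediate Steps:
I(D) = (16 - D)²
Q(C) = 19/10 (Q(C) = 1 - 18*(-1/20) = 1 + 9/10 = 19/10)
Y(X, f) = 194 + X (Y(X, f) = (-18 + 212) + X = 194 + X)
(Y(Q(-7), 1166) + 1269345) + I(1715) = ((194 + 19/10) + 1269345) + (-16 + 1715)² = (1959/10 + 1269345) + 1699² = 12695409/10 + 2886601 = 41561419/10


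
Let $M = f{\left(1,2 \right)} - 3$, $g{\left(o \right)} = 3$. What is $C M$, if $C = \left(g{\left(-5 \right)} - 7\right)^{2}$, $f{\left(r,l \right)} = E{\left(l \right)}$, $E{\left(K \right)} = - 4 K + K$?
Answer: $-144$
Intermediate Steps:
$E{\left(K \right)} = - 3 K$
$f{\left(r,l \right)} = - 3 l$
$M = -9$ ($M = \left(-3\right) 2 - 3 = -6 - 3 = -9$)
$C = 16$ ($C = \left(3 - 7\right)^{2} = \left(-4\right)^{2} = 16$)
$C M = 16 \left(-9\right) = -144$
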